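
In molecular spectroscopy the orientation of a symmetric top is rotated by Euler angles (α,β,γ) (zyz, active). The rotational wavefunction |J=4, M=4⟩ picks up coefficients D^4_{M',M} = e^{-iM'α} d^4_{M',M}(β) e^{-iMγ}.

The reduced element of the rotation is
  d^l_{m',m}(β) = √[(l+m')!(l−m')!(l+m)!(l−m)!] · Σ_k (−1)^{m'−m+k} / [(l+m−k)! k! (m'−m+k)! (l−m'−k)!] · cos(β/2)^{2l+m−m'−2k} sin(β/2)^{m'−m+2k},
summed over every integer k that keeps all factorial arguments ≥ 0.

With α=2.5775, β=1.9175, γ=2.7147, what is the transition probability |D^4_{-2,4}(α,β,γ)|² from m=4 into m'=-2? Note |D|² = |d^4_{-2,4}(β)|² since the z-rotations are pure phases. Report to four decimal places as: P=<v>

Split into d^4_{-2,4}(β=1.9175) × two z-phases.
c=cos(1.917500/2)=0.574544, s=sin(1.917500/2)=0.818474; N=√[2·720·40320·1]=7619.763776
k∈{6} keeps every argument non-negative
  k=6: (−1)^0·7619.7638/(1440)·0.5745^2·0.8185^6 = +0.525115
d^4_{-2,4}(1.9175) = +0.525115
|D^4_{-2,4}|² = |d^4_{-2,4}(β)|² = (+0.525115)² = 0.275746 (the z-rotation phases have unit modulus)

P=0.2757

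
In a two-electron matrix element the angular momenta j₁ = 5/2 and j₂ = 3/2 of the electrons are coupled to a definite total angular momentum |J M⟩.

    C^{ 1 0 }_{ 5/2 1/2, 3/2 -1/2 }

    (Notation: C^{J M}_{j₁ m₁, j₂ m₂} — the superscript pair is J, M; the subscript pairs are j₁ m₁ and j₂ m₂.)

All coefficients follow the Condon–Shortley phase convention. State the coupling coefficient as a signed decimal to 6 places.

√[3·3!2!0!/6! · 3!2!1!2!1!1!] = √(6/5)
  +(−1)^1/∏(1,2,1,0,1,0)! = -1/2  (running -1/2)
⟨..|..⟩ = √(6/5)·(-1/2) = -0.547723

−√(3/10) = -0.547723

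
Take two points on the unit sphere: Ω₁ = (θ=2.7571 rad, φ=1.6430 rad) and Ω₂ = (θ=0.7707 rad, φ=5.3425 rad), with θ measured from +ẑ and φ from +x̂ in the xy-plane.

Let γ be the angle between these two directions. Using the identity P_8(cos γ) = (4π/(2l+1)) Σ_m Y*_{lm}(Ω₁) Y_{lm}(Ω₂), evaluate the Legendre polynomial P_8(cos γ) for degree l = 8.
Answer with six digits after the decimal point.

-0.397575

Addition theorem: P_8(cos γ) = (4π/17) Σ_m Y*_{lm}(Ω₁) Y_{lm}(Ω₂), m = −8…8:
  m=-8: (+0.000169+0.000110i) × (+0.009224+0.027062i) = -0.000001+0.000006i  (running Σ = -0.000001+0.000006i)
  m=-7: (-0.000967+0.001747i) × (+0.112458+0.034986i) = -0.000170+0.000163i  (running Σ = -0.000171+0.000168i)
  m=-6: (-0.011312-0.005232i) × (+0.232077-0.172458i) = -0.003528+0.000737i  (running Σ = -0.003699+0.000905i)
  m=-5: (+0.019550-0.051780i) × (-0.004049-0.451800i) = -0.023473-0.008623i  (running Σ = -0.027172-0.007718i)
  m=-4: (+0.171092+0.050835i) × (-0.313411-0.224291i) = -0.042220-0.054307i  (running Σ = -0.069392-0.062025i)
  m=-3: (-0.086838+0.394604i) × (+0.010163-0.003363i) = +0.000444+0.004302i  (running Σ = -0.068948-0.057723i)
  m=-2: (-0.561396-0.081638i) × (+0.114787-0.357636i) = -0.093638+0.191405i  (running Σ = -0.162586+0.133682i)
  m=-1: (+0.020052-0.277237i) × (-0.102844-0.141020i) = -0.041158+0.025684i  (running Σ = -0.203744+0.159366i)
  m=0: (-0.397451-0.000000i) × (+0.327986+0.000000i) = -0.130358-0.000000i  (running Σ = -0.334102+0.159366i)
  m=1: (-0.020052-0.277237i) × (+0.102844-0.141020i) = -0.041158-0.025684i  (running Σ = -0.375261+0.133682i)
  m=2: (-0.561396+0.081638i) × (+0.114787+0.357636i) = -0.093638-0.191405i  (running Σ = -0.468898-0.057723i)
  m=3: (+0.086838+0.394604i) × (-0.010163-0.003363i) = +0.000444-0.004302i  (running Σ = -0.468454-0.062025i)
  m=4: (+0.171092-0.050835i) × (-0.313411+0.224291i) = -0.042220+0.054307i  (running Σ = -0.510674-0.007718i)
  m=5: (-0.019550-0.051780i) × (+0.004049-0.451800i) = -0.023473+0.008623i  (running Σ = -0.534148+0.000905i)
  m=6: (-0.011312+0.005232i) × (+0.232077+0.172458i) = -0.003528-0.000737i  (running Σ = -0.537675+0.000168i)
  m=7: (+0.000967+0.001747i) × (-0.112458+0.034986i) = -0.000170-0.000163i  (running Σ = -0.537845+0.000006i)
  m=8: (+0.000169-0.000110i) × (+0.009224-0.027062i) = -0.000001-0.000006i  (running Σ = -0.537846+0.000000i)
Total Σ_m = -0.537846+0.000000i. Multiply by 0.739198: -0.397575+0.000000i. P_8(cos γ) = -0.397575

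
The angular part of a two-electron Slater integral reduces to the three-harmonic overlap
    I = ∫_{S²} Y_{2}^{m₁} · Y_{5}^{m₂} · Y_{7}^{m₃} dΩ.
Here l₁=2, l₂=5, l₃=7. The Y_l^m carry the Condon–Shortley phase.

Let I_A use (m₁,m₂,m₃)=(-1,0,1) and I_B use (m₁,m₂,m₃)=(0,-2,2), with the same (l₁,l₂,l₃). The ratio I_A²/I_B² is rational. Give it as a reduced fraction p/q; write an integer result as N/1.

14/15

Shared (l₁,l₂,l₃)=(2,5,7): N and (l;000)² cancel in I_A²/I_B².
A: Δ = 0!·4!·10!/15! = 1/15015; Racah Σ t=0..0: t=0:+1/86400 = 1/86400; ⇒ 3j(2 5 7; -1 0 1)² = 16/715, sgn +1
B: Δ = 0!·4!·10!/15! = 1/15015; Racah Σ t=0..0: t=0:+1/120960 = 1/120960; ⇒ 3j(2 5 7; 0 -2 2)² = 24/1001, sgn -1
I_A²/I_B² = (16/715)/(24/1001) = 14/15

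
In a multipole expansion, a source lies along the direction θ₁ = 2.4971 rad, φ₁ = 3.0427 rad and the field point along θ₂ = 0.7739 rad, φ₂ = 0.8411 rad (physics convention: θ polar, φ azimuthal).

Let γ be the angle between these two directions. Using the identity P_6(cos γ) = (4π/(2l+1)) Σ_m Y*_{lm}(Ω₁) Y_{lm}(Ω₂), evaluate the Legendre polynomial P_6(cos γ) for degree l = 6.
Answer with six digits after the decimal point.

-0.411585

Expand P_6 via completeness: Σ_{m} conj(Y_{6,m}) at Ω₁ times Y_{6,m} at Ω₂ —
  term(m=-6) = (0.001024, 0.000767)   from Y*(Ω₁)=(0.018835, -0.012703), Y(Ω₂)=(0.018473, 0.053199)
  term(m=-5) = (-0.000260, 0.020901)   from Y*(Ω₁)=(0.092172, -0.049693), Y(Ω₂)=(-0.096907, 0.174519)
  term(m=-4) = (-0.089956, 0.064001)   from Y*(Ω₁)=(0.258631, -0.108000), Y(Ω₂)=(-0.384163, 0.087039)
  term(m=-3) = (-0.180349, -0.060089)   from Y*(Ω₁)=(0.435148, -0.133025), Y(Ω₂)=(-0.340427, -0.242157)
  term(m=-2) = (-0.007224, -0.022615)   from Y*(Ω₁)=(0.342780, -0.068695), Y(Ω₂)=(-0.007550, -0.067487)
  term(m=-1) = (0.028573, -0.039122)   from Y*(Ω₁)=(-0.136808, 0.013574), Y(Ω₂)=(-0.234913, 0.262657)
  term(m=+0) = (0.070598, 0.000000)   from Y*(Ω₁)=(-0.397623, -0.000000), Y(Ω₂)=(-0.177549, 0.000000)
  term(m=+1) = (0.028573, 0.039122)   from Y*(Ω₁)=(0.136808, 0.013574), Y(Ω₂)=(0.234913, 0.262657)
  term(m=+2) = (-0.007224, 0.022615)   from Y*(Ω₁)=(0.342780, 0.068695), Y(Ω₂)=(-0.007550, 0.067487)
  term(m=+3) = (-0.180349, 0.060089)   from Y*(Ω₁)=(-0.435148, -0.133025), Y(Ω₂)=(0.340427, -0.242157)
  term(m=+4) = (-0.089956, -0.064001)   from Y*(Ω₁)=(0.258631, 0.108000), Y(Ω₂)=(-0.384163, -0.087039)
  term(m=+5) = (-0.000260, -0.020901)   from Y*(Ω₁)=(-0.092172, -0.049693), Y(Ω₂)=(0.096907, 0.174519)
  term(m=+6) = (0.001024, -0.000767)   from Y*(Ω₁)=(0.018835, 0.012703), Y(Ω₂)=(0.018473, -0.053199)
Accumulated sum (-0.425787, 0.000000); after 4π/(2l+1) scaling, (-0.411585, 0.000000) ⇒ P_6 = -0.411585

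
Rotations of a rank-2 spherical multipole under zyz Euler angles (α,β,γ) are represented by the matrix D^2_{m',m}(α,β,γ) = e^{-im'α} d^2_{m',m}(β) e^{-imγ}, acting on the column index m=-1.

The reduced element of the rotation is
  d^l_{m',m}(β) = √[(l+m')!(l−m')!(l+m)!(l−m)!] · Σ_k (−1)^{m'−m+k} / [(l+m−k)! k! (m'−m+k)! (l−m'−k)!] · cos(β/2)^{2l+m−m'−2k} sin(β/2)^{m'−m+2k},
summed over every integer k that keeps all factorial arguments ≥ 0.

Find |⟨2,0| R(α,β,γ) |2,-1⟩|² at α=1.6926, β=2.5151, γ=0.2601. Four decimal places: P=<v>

P=0.3384

First d^2_{0,-1}(β=2.5151), then the phase factors e^{-i(0)α} and e^{-i(-1)γ}:
c=cos(2.515100/2)=0.308149, s=sin(2.515100/2)=0.951338; N=√[2·2·1·6]=4.898979
The bounds max(0,m−m')=0 and min(l+m,l−m')=1 give 2 terms
  k=0: (−1)^1·4.8990/(2)·0.3081^3·0.9513^1 = -0.068185
  k=1: (−1)^2·4.8990/(2)·0.3081^1·0.9513^3 = +0.649891
d^2_{0,-1}(2.5151) = -0.068185 +0.649891 = +0.581706
|D^2_{0,-1}|² = |d^2_{0,-1}(β)|² = (+0.581706)² = 0.338382 (the z-rotation phases have unit modulus)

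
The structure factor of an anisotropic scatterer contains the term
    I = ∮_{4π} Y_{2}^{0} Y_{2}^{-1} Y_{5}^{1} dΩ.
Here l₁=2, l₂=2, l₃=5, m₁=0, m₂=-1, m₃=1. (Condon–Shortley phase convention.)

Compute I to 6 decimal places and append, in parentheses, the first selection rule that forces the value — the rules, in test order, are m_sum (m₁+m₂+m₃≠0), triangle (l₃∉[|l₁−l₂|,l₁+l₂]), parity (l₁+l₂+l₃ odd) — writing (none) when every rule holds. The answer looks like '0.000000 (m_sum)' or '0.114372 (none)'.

triangle: need 0≤l₃≤4, have 5; I=0

0.000000 (triangle)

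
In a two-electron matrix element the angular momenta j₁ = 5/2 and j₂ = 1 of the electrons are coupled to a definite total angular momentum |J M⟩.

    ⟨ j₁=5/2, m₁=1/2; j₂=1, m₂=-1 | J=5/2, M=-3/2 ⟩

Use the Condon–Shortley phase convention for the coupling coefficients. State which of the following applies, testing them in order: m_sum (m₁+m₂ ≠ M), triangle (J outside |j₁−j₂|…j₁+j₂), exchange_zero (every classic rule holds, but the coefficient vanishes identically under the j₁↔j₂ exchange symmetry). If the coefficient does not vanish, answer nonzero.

m_sum

m-sum: m₁+m₂ = 1/2+(-1) = -1/2, M = -3/2  ✗ ⇒ coefficient is 0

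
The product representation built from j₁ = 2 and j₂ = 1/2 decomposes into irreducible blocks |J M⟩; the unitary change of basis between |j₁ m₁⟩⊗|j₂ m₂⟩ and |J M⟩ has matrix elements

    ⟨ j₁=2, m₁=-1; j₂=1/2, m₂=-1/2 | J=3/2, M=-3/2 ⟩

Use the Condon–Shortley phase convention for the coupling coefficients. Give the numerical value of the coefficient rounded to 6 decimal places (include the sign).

triangle: 1!·3!·0!/5! = 6/120
(j±m)!: 1!·3!·0!·1!·0!·3! = 36
prefactor² = (2J+1)·Δ·N² = 36/5
  k=0: +1/(0!·1!·3!·0!·0!·0!) = 1/6
Σ = 1/6  ⇒  CG² = 36/5·(1/6)² = 1/5
CG = +√(1/5) = +0.447214

+0.447214  (= +√(1/5))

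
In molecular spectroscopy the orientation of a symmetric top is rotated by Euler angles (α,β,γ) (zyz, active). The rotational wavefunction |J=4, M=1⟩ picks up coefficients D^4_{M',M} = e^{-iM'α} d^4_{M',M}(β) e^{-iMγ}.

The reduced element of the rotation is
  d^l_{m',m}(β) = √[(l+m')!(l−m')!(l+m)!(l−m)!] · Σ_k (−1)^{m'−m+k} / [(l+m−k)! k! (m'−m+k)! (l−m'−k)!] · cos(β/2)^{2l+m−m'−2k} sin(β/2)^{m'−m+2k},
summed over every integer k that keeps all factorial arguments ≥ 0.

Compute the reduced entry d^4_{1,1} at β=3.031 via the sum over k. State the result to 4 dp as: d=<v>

d^4_{1,1}(β=3.0310) via the finite sum:
With c≡cos(β/2)=0.055268 and s≡sin(β/2)=0.998472, N=[120·6·120·6]^{1/2}=720.000000
The bounds max(0,m−m')=0 and min(l+m,l−m')=3 give 4 terms
  k=0: (−1)^0·720.0000/(720)·0.0553^8·0.9985^0 = +0.000000
  k=1: (−1)^1·720.0000/(48)·0.0553^6·0.9985^2 = -0.000000
  k=2: (−1)^2·720.0000/(24)·0.0553^4·0.9985^4 = +0.000278
  k=3: (−1)^3·720.0000/(72)·0.0553^2·0.9985^6 = -0.030267
d^4_{1,1}(3.0310) = +0.000000 -0.000000 +0.000278 -0.030267 = -0.029989

d=-0.0300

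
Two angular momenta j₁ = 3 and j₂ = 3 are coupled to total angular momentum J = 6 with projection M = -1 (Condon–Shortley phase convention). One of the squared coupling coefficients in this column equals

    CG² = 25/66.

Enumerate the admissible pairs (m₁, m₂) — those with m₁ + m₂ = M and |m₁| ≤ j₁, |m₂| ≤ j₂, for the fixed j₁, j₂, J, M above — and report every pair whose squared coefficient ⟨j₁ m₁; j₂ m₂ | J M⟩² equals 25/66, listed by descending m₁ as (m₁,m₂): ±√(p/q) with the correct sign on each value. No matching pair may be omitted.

(0,-1): +√(25/66); (-1,0): +√(25/66)

Admissible pairs with m₁+m₂ = M = -1: (-3,2), (-2,1), (-1,0), (0,-1), (1,-2), (2,-3)
  (m₁,m₂)=(2,-3): CG² = 1/132, CG = +√(1/132)
  (m₁,m₂)=(1,-2): CG² = 5/44, CG = +√(5/44)
  (m₁,m₂)=(0,-1): CG² = 25/66, CG = +√(25/66)   ← matches the target
  (m₁,m₂)=(-1,0): CG² = 25/66, CG = +√(25/66)   ← matches the target
  (m₁,m₂)=(-2,1): CG² = 5/44, CG = +√(5/44)
  (m₁,m₂)=(-3,2): CG² = 1/132, CG = +√(1/132)
Pairs with CG² = 25/66: (0,-1): +√(25/66); (-1,0): +√(25/66)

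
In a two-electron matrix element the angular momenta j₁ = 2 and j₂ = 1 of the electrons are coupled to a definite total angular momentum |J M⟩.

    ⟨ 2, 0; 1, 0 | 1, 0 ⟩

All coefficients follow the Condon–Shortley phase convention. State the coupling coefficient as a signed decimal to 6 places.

√[3·2!2!0!/5! · 2!2!1!1!1!1!] = √(2/5)
  +(−1)^1/∏(1,1,1,0,1,0)! = -1  (running -1)
⟨..|..⟩ = √(2/5)·(-1) = -0.632456

−√(2/5) ≈ -0.632456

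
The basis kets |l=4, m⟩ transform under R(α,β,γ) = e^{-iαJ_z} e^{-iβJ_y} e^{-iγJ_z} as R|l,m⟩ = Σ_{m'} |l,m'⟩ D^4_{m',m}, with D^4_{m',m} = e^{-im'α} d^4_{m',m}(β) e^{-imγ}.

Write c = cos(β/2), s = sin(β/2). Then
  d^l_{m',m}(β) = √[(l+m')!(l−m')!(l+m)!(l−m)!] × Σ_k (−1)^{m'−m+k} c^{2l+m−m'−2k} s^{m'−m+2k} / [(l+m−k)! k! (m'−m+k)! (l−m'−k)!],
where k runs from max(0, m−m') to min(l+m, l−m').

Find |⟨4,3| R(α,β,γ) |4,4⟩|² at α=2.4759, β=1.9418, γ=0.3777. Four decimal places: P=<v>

P=0.0018

D^4_{3,4}(2.4759,1.9418,0.3777) = e^{-i·3·2.4759}·d^4_{3,4}(1.9418)·e^{-i·4·0.3777}. Compute d first:
c=cos(1.941800/2)=0.564557, s=sin(1.941800/2)=0.825394; N=√[5040·1·40320·1]=14255.272709
Admissible k: 1..1 (factorial args all ≥0)
  k=1: (−1)^0·14255.2727/(5040)·0.5646^7·0.8254^1 = +0.042674
d^4_{3,4}(1.9418) = +0.042674
|D^4_{3,4}|² = |d^4_{3,4}(β)|² = (+0.042674)² = 0.001821 (the z-rotation phases have unit modulus)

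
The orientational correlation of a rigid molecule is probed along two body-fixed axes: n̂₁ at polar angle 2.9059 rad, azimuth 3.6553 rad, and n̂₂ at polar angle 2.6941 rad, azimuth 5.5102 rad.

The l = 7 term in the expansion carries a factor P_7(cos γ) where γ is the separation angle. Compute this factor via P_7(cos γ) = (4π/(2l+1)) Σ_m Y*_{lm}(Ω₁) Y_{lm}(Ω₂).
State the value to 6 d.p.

Expand P_7 via completeness: Σ_{m} conj(Y_{7,m}) at Ω₁ times Y_{7,m} at Ω₂ —
  m=-7: (0.00002 + 0.00001j) × (0.00091 - 0.00109j) = 0.00000 - 0.00000j  (running Σ = 0.00000 - 0.00000j)
  m=-6: (0.00029 - 0.00002j) × (0.00082 + 0.01104j) = 0.00000 + 0.00000j  (running Σ = 0.00000 + 0.00000j)
  m=-5: (0.00242 - 0.00156j) × (-0.03991 - 0.03524j) = -0.00015 - 0.00002j  (running Σ = -0.00015 - 0.00002j)
  m=-4: (0.00917 - 0.01745j) × (0.17527 - 0.00871j) = 0.00146 - 0.00314j  (running Σ = 0.00130 - 0.00316j)
  m=-3: (-0.00286 - 0.09636j) × (-0.26721 + 0.28789j) = 0.02850 + 0.02492j  (running Σ = 0.02981 + 0.02177j)
  m=-2: (-0.16654 - 0.27571j) × (-0.01315 - 0.52962j) = -0.14383 + 0.09183j  (running Σ = -0.11402 + 0.11360j)
  m=-1: (-0.55506 - 0.31319j) × (0.15954 + 0.15562j) = -0.03981 - 0.13635j  (running Σ = -0.15384 - 0.02275j)
  m=0: (-0.39295 + 0.00000j) × (0.39613 + 0.00000j) = -0.15566 + 0.00000j  (running Σ = -0.30950 - 0.02275j)
  m=1: (0.55506 - 0.31319j) × (-0.15954 + 0.15562j) = -0.03981 + 0.13635j  (running Σ = -0.34931 + 0.11360j)
  m=2: (-0.16654 + 0.27571j) × (-0.01315 + 0.52962j) = -0.14383 - 0.09183j  (running Σ = -0.49314 + 0.02177j)
  m=3: (0.00286 - 0.09636j) × (0.26721 + 0.28789j) = 0.02850 - 0.02492j  (running Σ = -0.46464 - 0.00316j)
  m=4: (0.00917 + 0.01745j) × (0.17527 + 0.00871j) = 0.00146 + 0.00314j  (running Σ = -0.46318 - 0.00002j)
  m=5: (-0.00242 - 0.00156j) × (0.03991 - 0.03524j) = -0.00015 + 0.00002j  (running Σ = -0.46334 + 0.00000j)
  m=6: (0.00029 + 0.00002j) × (0.00082 - 0.01104j) = 0.00000 - 0.00000j  (running Σ = -0.46334 - 0.00000j)
  m=7: (-0.00002 + 0.00001j) × (-0.00091 - 0.00109j) = 0.00000 + 0.00000j  (running Σ = -0.46334 + 0.00000j)
Accumulated sum -0.46334 + 0.00000j; after 4π/(2l+1) scaling, -0.38816 + 0.00000j ⇒ P_7 = -0.388163

-0.388163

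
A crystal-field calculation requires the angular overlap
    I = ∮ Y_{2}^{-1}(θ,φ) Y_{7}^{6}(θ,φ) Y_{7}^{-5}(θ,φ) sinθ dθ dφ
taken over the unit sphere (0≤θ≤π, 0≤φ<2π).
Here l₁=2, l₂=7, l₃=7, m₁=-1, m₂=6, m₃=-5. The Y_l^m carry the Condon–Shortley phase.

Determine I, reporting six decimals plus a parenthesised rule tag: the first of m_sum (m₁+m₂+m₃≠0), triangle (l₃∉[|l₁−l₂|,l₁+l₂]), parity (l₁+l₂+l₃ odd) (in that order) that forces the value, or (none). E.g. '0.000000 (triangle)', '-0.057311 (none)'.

0.196071 (none)

m-sum 0 ✓  L=16 even ✓  5≤7≤9 ✓
Π(2lᵢ+1) = 5×15×15 = 1125
triangle coeff Δ(2,7,7) = 1/185640
Σ_t [0,2]: t=0:+1/2419200 t=1:−1/518400 t=2:+1/2419200 = -1/907200
(3j)²=56/3315 [(2 7 7; 0 0 0)], sign=+1
Σ_t [1,2]: t=1:−1/958003200 t=2:+1/79833600 = 1/87091200
(3j)²=121/4760 [(2 7 7; -1 6 -5)], sign=+1
⇒ 4πI² = 1815/3757
I = (+1)√(1815/3757/(4π)) = 0.19607074
No selection rule forces the value: the integral is nonzero (none).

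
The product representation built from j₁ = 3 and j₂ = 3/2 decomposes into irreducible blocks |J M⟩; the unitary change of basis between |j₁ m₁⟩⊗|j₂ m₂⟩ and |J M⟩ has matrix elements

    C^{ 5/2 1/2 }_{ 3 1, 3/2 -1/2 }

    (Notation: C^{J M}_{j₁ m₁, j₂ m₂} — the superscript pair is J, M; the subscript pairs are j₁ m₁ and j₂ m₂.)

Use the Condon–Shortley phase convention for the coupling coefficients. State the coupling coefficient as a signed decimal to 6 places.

-0.119523

√[6·2!4!1!/8! · 4!2!1!2!3!2!] = √(288/35)
  +(−1)^0/∏(0,2,2,1,2,0)! = 1/8  (running 1/8)
  +(−1)^1/∏(1,1,1,0,3,1)! = -1/6  (running -1/24)
⟨..|..⟩ = √(288/35)·(-1/24) = -0.119523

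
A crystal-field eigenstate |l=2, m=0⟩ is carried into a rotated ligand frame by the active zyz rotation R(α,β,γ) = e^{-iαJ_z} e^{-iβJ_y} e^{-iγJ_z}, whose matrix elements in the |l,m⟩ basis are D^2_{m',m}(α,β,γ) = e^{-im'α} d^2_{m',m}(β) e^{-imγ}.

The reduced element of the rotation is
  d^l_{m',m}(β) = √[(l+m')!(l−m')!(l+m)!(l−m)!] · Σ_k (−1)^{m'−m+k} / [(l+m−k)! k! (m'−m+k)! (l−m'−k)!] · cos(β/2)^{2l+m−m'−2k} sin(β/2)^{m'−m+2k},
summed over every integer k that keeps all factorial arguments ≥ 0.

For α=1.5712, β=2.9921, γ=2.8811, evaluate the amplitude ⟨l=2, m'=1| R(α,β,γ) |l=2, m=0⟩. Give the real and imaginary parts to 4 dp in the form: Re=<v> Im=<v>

Split into d^2_{1,0}(β=2.9921) × two z-phases.
With c≡cos(β/2)=0.074677 and s≡sin(β/2)=0.997208, N=[6·1·2·2]^{1/2}=4.898979
k∈{0,1} keeps every argument non-negative
  k=0: (−1)^1·4.8990/(2)·0.0747^3·0.9972^1 = -0.001017
  k=1: (−1)^2·4.8990/(2)·0.0747^1·0.9972^3 = +0.181392
d^2_{1,0}(2.9921) = -0.001017 +0.181392 = +0.180375
D = (-0.000404-1.000000i)·(+0.180375)·(+1.000000+0.000000i) = -0.000073-0.180375i

Re=-0.0001 Im=-0.1804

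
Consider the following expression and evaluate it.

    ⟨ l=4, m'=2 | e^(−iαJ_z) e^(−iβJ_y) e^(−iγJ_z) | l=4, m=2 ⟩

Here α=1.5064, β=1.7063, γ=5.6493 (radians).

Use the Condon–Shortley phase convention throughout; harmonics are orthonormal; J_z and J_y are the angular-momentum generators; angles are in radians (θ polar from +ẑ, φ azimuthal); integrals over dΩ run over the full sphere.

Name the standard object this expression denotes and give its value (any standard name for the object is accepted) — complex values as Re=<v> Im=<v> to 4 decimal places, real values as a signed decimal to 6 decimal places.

Wigner D-matrix element, Re=-0.0672 Im=-0.3819

This is a Wigner D-matrix element — the rotation-matrix element ⟨l m'| R(α,β,γ) |l m⟩ in the angular-momentum basis.
First d^4_{2,2}(β=1.7063), then the phase factors e^{-i(2)α} and e^{-i(2)γ}:
c=cos(1.706300/2)=0.657613, s=sin(1.706300/2)=0.753356; N=√[720·2·720·2]=1440.000000
k∈{0,1,2} keeps every argument non-negative
  k=0: (−1)^0·1440.0000/(1440)·0.6576^8·0.7534^0 = +0.034976
  k=1: (−1)^1·1440.0000/(120)·0.6576^6·0.7534^2 = -0.550814
  k=2: (−1)^2·1440.0000/(96)·0.6576^4·0.7534^4 = +0.903595
d^4_{2,2}(1.7063) = +0.034976 -0.550814 +0.903595 = +0.387757
Phases: e^{-i·(2)·1.5064}=-0.991718-0.128437i, e^{-i·(2)·5.6493}=+0.298409+0.954438i ⇒ D=-0.067219-0.381886i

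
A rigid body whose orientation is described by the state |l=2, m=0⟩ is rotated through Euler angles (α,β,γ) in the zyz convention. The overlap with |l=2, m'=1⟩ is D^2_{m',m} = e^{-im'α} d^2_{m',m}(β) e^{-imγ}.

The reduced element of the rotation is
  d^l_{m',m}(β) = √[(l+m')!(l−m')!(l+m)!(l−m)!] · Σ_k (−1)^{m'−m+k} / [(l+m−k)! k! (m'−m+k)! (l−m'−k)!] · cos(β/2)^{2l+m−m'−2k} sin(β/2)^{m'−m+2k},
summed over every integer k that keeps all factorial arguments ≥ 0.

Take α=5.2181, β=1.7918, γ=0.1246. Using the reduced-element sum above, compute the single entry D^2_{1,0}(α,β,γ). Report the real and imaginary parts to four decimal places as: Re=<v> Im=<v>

First d^2_{1,0}(β=1.7918), then the phase factors e^{-i(1)α} and e^{-i(0)γ}:
c=cos(1.791800/2)=0.624816, s=sin(1.791800/2)=0.780772; N=√[6·1·2·2]=4.898979
The bounds max(0,m−m')=0 and min(l+m,l−m')=1 give 2 terms
  k=0: (−1)^1·4.8990/(2)·0.6248^3·0.7808^1 = -0.466506
  k=1: (−1)^2·4.8990/(2)·0.6248^1·0.7808^3 = +0.728451
d^2_{1,0}(1.7918) = -0.466506 +0.728451 = +0.261945
Phases: e^{-i·(1)·5.2181}=+0.484430+0.874830i, e^{-i·(0)·0.1246}=+1.000000+0.000000i ⇒ D=+0.126894+0.229158i

Re=0.1269 Im=0.2292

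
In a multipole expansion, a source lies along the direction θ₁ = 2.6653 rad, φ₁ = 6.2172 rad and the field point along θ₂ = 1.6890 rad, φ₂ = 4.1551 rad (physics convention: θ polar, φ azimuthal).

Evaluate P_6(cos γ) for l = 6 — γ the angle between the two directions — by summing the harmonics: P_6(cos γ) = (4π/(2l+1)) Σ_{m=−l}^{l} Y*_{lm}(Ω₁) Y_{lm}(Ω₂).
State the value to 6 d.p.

Expand P_6 via completeness: Σ_{m} conj(Y_{6,m}) at Ω₁ times Y_{6,m} at Ω₂ —
  m=-6: Y*=+0.004140-0.001731i  Y=+0.453777+0.092997i  product +0.002040-0.000400i
  m=-5: Y*=-0.028505+0.009761i  Y=+0.066263+0.178666i  product -0.003633-0.004446i
  m=-4: Y*=+0.117004-0.031620i  Y=+0.179786-0.232438i  product +0.013686-0.032881i
  m=-3: Y*=-0.311135+0.062408i  Y=+0.213062+0.021608i  product -0.067640+0.006574i
  m=-2: Y*=+0.500068-0.066380i  Y=-0.106975-0.217984i  product -0.067965-0.101906i
  m=-1: Y*=-0.316676+0.020926i  Y=+0.117097-0.187903i  product -0.033150+0.061955i
  m=+0: Y*=-0.302454-0.000000i  Y=-0.228852+0.000000i  product +0.069217+0.000000i
  m=+1: Y*=+0.316676+0.020926i  Y=-0.117097-0.187903i  product -0.033150-0.061955i
  m=+2: Y*=+0.500068+0.066380i  Y=-0.106975+0.217984i  product -0.067965+0.101906i
  m=+3: Y*=+0.311135+0.062408i  Y=-0.213062+0.021608i  product -0.067640-0.006574i
  m=+4: Y*=+0.117004+0.031620i  Y=+0.179786+0.232438i  product +0.013686+0.032881i
  m=+5: Y*=+0.028505+0.009761i  Y=-0.066263+0.178666i  product -0.003633+0.004446i
  m=+6: Y*=+0.004140+0.001731i  Y=+0.453777-0.092997i  product +0.002040+0.000400i
Total Σ_m = -0.244105+0.000000i. Multiply by 0.966644: -0.235963+0.000000i. P_6(cos γ) = -0.235963

-0.235963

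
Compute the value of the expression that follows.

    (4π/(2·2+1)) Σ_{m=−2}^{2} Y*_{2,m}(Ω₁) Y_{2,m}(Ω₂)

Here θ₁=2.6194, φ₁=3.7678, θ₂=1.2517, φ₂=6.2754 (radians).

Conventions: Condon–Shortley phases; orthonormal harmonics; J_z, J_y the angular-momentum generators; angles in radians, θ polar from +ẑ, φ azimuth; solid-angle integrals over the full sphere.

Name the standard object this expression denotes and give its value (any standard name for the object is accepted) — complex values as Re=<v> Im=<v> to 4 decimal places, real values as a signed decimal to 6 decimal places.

Legendre polynomial (addition theorem), +0.140529

This sum is the spherical-harmonic addition theorem: it equals the Legendre polynomial P_l(cos γ) of the angle γ between the two directions.
Expand P_2 via completeness: Σ_{m} conj(Y_{2,m}) at Ω₁ times Y_{2,m} at Ω₂ —
  m=-2: (0.030082, 0.091269) × (0.348218, 0.005422) = (0.009980, 0.031945)  (running Σ = (0.009980, 0.031945))
  m=-1: (0.270608, 0.195737) × (0.230114, 0.001792) = (0.061920, 0.045527)  (running Σ = (0.071900, 0.077471))
  m=0: (0.395391, -0.000000) × (-0.222276, 0.000000) = (-0.087886, 0.000000)  (running Σ = (-0.015986, 0.077471))
  m=1: (-0.270608, 0.195737) × (-0.230114, 0.001792) = (0.061920, -0.045527)  (running Σ = (0.045935, 0.031945))
  m=2: (0.030082, -0.091269) × (0.348218, -0.005422) = (0.009980, -0.031945)  (running Σ = (0.055915, -0.000000))
Total Σ_m = (0.055915, -0.000000). Multiply by 2.513274: (0.140529, -0.000000). P_2(cos γ) = 0.140529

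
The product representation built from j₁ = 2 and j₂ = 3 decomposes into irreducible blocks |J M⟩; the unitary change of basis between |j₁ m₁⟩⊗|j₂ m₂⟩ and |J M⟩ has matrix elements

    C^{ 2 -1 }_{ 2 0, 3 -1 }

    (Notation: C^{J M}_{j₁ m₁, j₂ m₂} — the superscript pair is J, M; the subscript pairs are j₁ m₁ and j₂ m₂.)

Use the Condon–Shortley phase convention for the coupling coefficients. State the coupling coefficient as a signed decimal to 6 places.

j₁+j₂−J=3  J+j₁−j₂=1  J−j₁+j₂=3  j₁+j₂+J+1=8
(j₁±m₁, j₂±m₂, J±M) = (2,2,2,4,1,3)
P² = 36/7
sum k=1..2:
  [1] −1/4 = -1/4
  [2] +1/12 = 1/12
S = -1/6
C² = P²·S² = 1/7 ; C = -0.377964

−√(1/7) = -0.377964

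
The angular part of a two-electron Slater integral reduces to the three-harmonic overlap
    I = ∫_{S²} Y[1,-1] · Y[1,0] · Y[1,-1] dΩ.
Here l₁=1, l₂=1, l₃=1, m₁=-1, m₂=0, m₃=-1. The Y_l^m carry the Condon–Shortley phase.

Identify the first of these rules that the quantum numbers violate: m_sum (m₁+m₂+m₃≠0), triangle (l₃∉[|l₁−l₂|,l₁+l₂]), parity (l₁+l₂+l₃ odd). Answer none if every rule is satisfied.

azimuthal sum: -1 + 0 − 1 = -2  ✗
0 ≤ 1 ≤ 2 (triangle on l)
L = 1 + 1 + 1 = 3 (odd)

m_sum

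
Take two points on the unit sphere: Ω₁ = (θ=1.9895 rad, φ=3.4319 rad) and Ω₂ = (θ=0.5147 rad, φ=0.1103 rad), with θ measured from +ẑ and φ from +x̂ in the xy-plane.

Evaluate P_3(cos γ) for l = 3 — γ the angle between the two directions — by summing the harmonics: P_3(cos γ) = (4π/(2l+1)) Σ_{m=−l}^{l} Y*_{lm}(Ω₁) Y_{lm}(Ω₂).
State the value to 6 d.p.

-0.068143

Term-by-term m-sum for l=3 (normalisation 4π/7 = 1.795196):
  term(m=-3) = (-0.013583, -0.008142)   from Y*(Ω₁)=(-0.204941, -0.243377), Y(Ω₂)=(0.047072, -0.016171)
  term(m=-2) = (-0.069974, -0.026340)   from Y*(Ω₁)=(-0.289992, -0.190249), Y(Ω₂)=(0.210350, -0.047171)
  term(m=-1) = (0.022355, 0.004068)   from Y*(Ω₁)=(0.049078, 0.014662), Y(Ω₂)=(0.440909, -0.048830)
  term(m=+0) = (0.084445, 0.000000)   from Y*(Ω₁)=(0.329770, -0.000000), Y(Ω₂)=(0.256072, 0.000000)
  term(m=+1) = (0.022355, -0.004068)   from Y*(Ω₁)=(-0.049078, 0.014662), Y(Ω₂)=(-0.440909, -0.048830)
  term(m=+2) = (-0.069974, 0.026340)   from Y*(Ω₁)=(-0.289992, 0.190249), Y(Ω₂)=(0.210350, 0.047171)
  term(m=+3) = (-0.013583, 0.008142)   from Y*(Ω₁)=(0.204941, -0.243377), Y(Ω₂)=(-0.047072, -0.016171)
Total Σ_m = (-0.037959, 0.000000). Multiply by 1.795196: (-0.068143, 0.000000). P_3(cos γ) = -0.068143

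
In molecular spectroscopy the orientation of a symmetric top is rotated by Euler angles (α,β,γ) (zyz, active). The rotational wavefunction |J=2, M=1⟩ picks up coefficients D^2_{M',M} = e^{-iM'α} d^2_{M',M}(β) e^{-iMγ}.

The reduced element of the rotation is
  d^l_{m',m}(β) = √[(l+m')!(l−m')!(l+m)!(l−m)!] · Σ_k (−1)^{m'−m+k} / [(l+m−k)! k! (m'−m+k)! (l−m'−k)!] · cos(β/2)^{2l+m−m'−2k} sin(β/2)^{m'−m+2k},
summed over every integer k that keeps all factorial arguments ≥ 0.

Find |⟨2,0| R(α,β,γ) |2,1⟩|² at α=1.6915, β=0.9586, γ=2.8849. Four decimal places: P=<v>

D^2_{0,1}(1.6915,0.9586,2.8849) = e^{-i·0·1.6915}·d^2_{0,1}(0.9586)·e^{-i·1·2.8849}. Compute d first:
c=cos(0.958600/2)=0.887318, s=sin(0.958600/2)=0.461158; N=√[2·2·6·1]=4.898979
Admissible k: 1..2 (factorial args all ≥0)
  k=1: (−1)^0·4.8990/(2)·0.8873^3·0.4612^1 = +0.789157
  k=2: (−1)^1·4.8990/(2)·0.8873^1·0.4612^3 = -0.213159
d^2_{0,1}(0.9586) = +0.789157 -0.213159 = +0.575997
|D^2_{0,1}|² = |d^2_{0,1}(β)|² = (+0.575997)² = 0.331773 (the z-rotation phases have unit modulus)

P=0.3318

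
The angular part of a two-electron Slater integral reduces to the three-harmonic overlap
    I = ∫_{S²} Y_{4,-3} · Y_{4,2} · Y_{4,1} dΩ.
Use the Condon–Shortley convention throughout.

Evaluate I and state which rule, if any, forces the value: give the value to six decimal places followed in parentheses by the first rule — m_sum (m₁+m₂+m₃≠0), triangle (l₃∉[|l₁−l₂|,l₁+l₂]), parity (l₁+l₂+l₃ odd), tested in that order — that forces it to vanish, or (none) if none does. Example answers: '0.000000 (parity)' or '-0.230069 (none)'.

Rules hold: Σm=0, L=12 even, 0≤4≤8.
N = 9·9·9 = 729
Δ = 4!·4!·4!/13! = 1/450450
Racah Σ t=0..4: t=0:+1/13824 t=1:−1/216 t=2:+1/64 t=3:−1/216 t=4:+1/13824 = 5/768
⇒ 3j(4 4 4; 0 0 0)² = 18/1001, sgn +1
Racah Σ t=3..4: t=3:−1/864 t=4:+1/576 = 1/1728
⇒ 3j(4 4 4; -3 2 1)² = 5/1287, sgn -1
4πI² = N·(3j₀)²·(3jₘ)² = 7290/143143
I = -1·√(0.0509281/4π) = -0.06366105
No selection rule forces the value: the integral is nonzero (none).

-0.063661 (none)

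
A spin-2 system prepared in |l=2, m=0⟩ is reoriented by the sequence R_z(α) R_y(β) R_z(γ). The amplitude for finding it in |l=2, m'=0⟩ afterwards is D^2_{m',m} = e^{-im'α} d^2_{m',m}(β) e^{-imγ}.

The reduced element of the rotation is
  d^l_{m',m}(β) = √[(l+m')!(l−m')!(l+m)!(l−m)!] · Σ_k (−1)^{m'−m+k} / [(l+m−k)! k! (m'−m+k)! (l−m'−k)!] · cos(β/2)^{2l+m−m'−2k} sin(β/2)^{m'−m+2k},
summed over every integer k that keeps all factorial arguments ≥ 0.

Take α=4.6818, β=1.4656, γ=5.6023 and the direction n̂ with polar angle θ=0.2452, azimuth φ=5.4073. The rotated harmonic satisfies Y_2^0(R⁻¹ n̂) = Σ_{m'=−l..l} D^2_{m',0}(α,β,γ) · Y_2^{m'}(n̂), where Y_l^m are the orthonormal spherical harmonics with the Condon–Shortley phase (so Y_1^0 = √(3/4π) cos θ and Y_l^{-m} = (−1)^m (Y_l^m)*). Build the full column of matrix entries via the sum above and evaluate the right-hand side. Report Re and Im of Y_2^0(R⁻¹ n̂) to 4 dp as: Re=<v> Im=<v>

Re=-0.2399 Im=0.0000

Need the full column D^2_{m',0} for m'=−2..2 at α=4.6818, β=1.4656, γ=5.6023.
cos(β/2)=0.743304, sin(β/2)=0.668954
d^2_{-2,0}: single k=2 term ⇒ +0.605621;  D = -0.604488+0.037028i
d^2_{-1,0}: k∈[1..2] ⇒ +0.672932 -0.545042 = +0.127890;  D = -0.003911-0.127830i
d^2_{0,0}: k∈[0..2] ⇒ +0.305258 -0.988974 +0.200255 = -0.483462;  D = -0.483462+0.000000i
d^2_{1,0}: k∈[0..1] ⇒ -0.672932 +0.545042 = -0.127890;  D = +0.003911-0.127830i
d^2_{2,0}: single k=0 term ⇒ +0.605621;  D = -0.604488-0.037028i
Y_2^{m'}(θ=0.2452,φ=5.4073) and Σ D·Y over m':
  (-0.6045+0.0370i)·(-0.0041+0.0224i)  (-0.0039-0.1278i)·(+0.1165+0.1397i)  (-0.4835+0.0000i)·(+0.5750+0.0000i)  (+0.0039-0.1278i)·(-0.1165+0.1397i)  (-0.6045-0.0370i)·(-0.0041-0.0224i)
Y_2^0(R⁻¹ n̂) = -0.239894+0.000000i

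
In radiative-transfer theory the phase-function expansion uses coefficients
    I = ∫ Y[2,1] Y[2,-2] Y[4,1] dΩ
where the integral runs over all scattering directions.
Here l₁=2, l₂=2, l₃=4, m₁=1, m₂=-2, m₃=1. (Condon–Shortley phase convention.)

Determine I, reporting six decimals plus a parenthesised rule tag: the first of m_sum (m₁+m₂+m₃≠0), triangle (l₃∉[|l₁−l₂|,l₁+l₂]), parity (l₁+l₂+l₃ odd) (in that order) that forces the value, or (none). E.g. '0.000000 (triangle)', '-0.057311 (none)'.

-0.090112 (none)

Rules hold: Σm=0, L=8 even, 0≤4≤4.
N = 5·5·9 = 225
Δ = 0!·4!·4!/9! = 1/630
Racah Σ t=0..0: t=0:+1/16 = 1/16
⇒ 3j(2 2 4; 0 0 0)² = 2/35, sgn +1
Racah Σ t=0..0: t=0:+1/144 = 1/144
⇒ 3j(2 2 4; 1 -2 1)² = 1/126, sgn -1
4πI² = N·(3j₀)²·(3jₘ)² = 5/49
I = -1·√(0.102041/4π) = -0.09011188
No selection rule forces the value: the integral is nonzero (none).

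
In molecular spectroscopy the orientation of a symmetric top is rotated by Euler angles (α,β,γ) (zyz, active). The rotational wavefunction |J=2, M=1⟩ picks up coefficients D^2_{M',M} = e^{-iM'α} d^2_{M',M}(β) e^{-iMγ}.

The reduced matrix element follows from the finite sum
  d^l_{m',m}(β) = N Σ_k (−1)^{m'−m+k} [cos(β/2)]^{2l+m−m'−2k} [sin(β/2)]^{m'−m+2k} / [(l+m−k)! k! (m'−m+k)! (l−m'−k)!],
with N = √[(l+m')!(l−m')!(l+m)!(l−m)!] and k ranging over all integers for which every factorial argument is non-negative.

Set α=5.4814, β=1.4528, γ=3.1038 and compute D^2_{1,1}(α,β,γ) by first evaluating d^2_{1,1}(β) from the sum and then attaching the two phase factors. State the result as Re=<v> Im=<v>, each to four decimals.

First d^2_{1,1}(β=1.4528), then the phase factors e^{-i(1)α} and e^{-i(1)γ}:
With c≡cos(β/2)=0.747570 and s≡sin(β/2)=0.664183, N=[6·1·6·1]^{1/2}=6.000000
Admissible k: 0..1 (factorial args all ≥0)
  k=0: (−1)^0·6.0000/(6)·0.7476^4·0.6642^0 = +0.312326
  k=1: (−1)^1·6.0000/(2)·0.7476^2·0.6642^2 = -0.739606
d^2_{1,1}(1.4528) = +0.312326 -0.739606 = -0.427280
Phases: e^{-i·(1)·5.4814}=+0.695425+0.718599i, e^{-i·(1)·3.1038}=-0.999286-0.037784i ⇒ D=+0.285328+0.318051i

Re=0.2853 Im=0.3181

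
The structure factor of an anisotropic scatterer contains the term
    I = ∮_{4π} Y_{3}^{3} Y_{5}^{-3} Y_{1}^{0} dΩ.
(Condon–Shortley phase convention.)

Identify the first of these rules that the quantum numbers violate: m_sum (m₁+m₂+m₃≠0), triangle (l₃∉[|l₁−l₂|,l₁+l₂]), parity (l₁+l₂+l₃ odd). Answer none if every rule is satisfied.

azimuthal sum: 3 − 3 + 0 = 0  ✓
l₃ must lie in [2,8]; have l₃=1  ✗
L = 3 + 5 + 1 = 9 (odd)

triangle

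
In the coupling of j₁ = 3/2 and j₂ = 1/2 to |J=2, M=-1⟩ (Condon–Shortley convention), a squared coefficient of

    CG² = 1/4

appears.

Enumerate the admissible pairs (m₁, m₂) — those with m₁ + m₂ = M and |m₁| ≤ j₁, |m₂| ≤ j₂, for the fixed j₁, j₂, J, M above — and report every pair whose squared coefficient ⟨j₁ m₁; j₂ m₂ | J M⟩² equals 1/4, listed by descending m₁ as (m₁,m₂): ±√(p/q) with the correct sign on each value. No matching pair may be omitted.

Admissible pairs with m₁+m₂ = M = -1: (-3/2,1/2), (-1/2,-1/2)
  (m₁,m₂)=(-1/2,-1/2): CG² = 3/4, CG = +√(3/4)
  (m₁,m₂)=(-3/2,1/2): CG² = 1/4, CG = +√(1/4)   ← matches the target
Pairs with CG² = 1/4: (-3/2,1/2): +√(1/4)

(-3/2,1/2): +√(1/4)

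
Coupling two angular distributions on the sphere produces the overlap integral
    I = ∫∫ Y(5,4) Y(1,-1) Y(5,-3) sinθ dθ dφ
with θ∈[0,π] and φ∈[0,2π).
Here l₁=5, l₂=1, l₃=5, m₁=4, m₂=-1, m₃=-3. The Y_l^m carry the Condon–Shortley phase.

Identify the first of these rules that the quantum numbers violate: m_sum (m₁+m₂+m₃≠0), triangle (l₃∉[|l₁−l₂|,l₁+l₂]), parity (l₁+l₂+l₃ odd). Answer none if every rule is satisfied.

parity

azimuthal sum: 4 − 1 − 3 = 0  ✓
4 ≤ 5 ≤ 6 (triangle on l)  ✓
L = 5 + 1 + 5 = 11 (odd)  ✗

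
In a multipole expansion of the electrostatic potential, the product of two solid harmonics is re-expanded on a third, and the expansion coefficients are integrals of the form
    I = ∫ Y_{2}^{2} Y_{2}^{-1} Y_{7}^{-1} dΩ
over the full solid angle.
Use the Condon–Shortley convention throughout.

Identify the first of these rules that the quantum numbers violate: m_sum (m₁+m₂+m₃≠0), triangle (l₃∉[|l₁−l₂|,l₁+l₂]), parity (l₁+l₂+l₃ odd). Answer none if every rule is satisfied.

m₁+m₂+m₃ = 2 − 1 − 1 = 0  ✓
triangle: need |l₁−l₂| ≤ l₃ ≤ l₁+l₂ = [0,4]; l₃=7 is outside  ✗
parity: l₁+l₂+l₃ = 11 is odd

triangle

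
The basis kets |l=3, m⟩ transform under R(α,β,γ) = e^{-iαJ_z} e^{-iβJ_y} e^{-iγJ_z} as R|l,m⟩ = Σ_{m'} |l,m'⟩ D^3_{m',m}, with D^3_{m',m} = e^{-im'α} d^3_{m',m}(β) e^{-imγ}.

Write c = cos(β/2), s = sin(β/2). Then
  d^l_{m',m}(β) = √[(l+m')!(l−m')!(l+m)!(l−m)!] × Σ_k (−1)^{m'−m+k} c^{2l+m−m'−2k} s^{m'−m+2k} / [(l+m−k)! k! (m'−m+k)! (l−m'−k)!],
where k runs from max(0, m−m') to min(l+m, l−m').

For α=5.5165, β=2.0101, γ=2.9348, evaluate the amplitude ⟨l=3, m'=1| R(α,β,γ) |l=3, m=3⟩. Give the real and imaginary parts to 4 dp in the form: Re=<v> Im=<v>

Split into d^3_{1,3}(β=2.0101) × two z-phases.
Half-angle: c=0.536046, s=0.844189. N=√(24·2·720·1)=185.903201
k∈{2} keeps every argument non-negative
  k=2: (−1)^0·185.9032/(48)·0.5360^4·0.8442^2 = +0.227894
d^3_{1,3}(2.0101) = +0.227894
Attach z-rotation phases: D = e^{-i(1)(5.5165)}·(+0.227894)·e^{-i(3)(2.9348)} = -0.041636-0.224058i

Re=-0.0416 Im=-0.2241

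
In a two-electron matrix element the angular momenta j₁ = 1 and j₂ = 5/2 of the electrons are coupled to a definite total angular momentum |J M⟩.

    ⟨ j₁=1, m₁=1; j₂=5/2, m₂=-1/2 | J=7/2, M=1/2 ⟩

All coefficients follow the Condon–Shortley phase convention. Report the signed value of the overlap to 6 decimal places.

+√(2/7) ≈ +0.534522

triangle: 0!×2!×5!/8! = 240/40320
(j±m)!: 2!×0!×2!×3!×4!×3! = 3456
prefactor² = (2J+1)×Δ×N² = 1152/7
  k=0: +1/(0!×0!×0!×2!×2!×3!) = 1/24
Σ = 1/24  ⇒  CG² = 1152/7×(1/24)² = 2/7
CG = +√(2/7) = +0.534522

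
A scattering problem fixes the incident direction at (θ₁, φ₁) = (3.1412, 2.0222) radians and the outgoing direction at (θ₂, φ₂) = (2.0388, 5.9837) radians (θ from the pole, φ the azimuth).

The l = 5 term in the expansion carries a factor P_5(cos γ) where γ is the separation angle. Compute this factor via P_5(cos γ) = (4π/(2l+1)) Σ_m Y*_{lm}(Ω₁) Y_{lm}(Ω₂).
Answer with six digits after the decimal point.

0.190137

Expand P_5 via completeness: Σ_{m} conj(Y_{5,m}) at Ω₁ times Y_{5,m} at Ω₂ —
  m=-5: (-0.000000, -0.000000) × (0.019264, 0.262085) = (0.000000, -0.000000)  (running Σ = (0.000000, -0.000000))
  m=-4: (0.000000, -0.000000) × (-0.153012, -0.391184) = (-0.000000, 0.000000)  (running Σ = (-0.000000, 0.000000))
  m=-3: (0.000000, -0.000000) × (0.127348, 0.159971) = (0.000000, 0.000000)  (running Σ = (0.000000, 0.000000))
  m=-2: (0.000000, 0.000000) × (0.195900, 0.133726) = (0.000000, 0.000000)  (running Σ = (0.000000, 0.000000))
  m=-1: (-0.000439, 0.000905) × (-0.267471, -0.082588) = (0.000192, -0.000206)  (running Σ = (0.000192, -0.000206))
  m=0: (-0.935601, -0.000000) × (-0.177482, 0.000000) = (0.166052, 0.000000)  (running Σ = (0.166244, -0.000206))
  m=1: (0.000439, 0.000905) × (0.267471, -0.082588) = (0.000192, 0.000206)  (running Σ = (0.166437, 0.000000))
  m=2: (0.000000, -0.000000) × (0.195900, -0.133726) = (0.000000, -0.000000)  (running Σ = (0.166437, 0.000000))
  m=3: (-0.000000, -0.000000) × (-0.127348, 0.159971) = (0.000000, -0.000000)  (running Σ = (0.166437, 0.000000))
  m=4: (0.000000, 0.000000) × (-0.153012, 0.391184) = (-0.000000, -0.000000)  (running Σ = (0.166437, -0.000000))
  m=5: (0.000000, -0.000000) × (-0.019264, 0.262085) = (0.000000, 0.000000)  (running Σ = (0.166437, -0.000000))
Total Σ_m = (0.166437, -0.000000). Multiply by 1.142397: (0.190137, -0.000000). P_5(cos γ) = 0.190137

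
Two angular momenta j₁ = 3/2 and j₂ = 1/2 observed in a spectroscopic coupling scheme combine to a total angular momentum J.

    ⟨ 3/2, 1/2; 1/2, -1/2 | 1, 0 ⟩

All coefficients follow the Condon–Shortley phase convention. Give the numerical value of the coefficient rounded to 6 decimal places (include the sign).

+0.707107  (= +√(1/2))

√[3·1!2!0!/4! · 2!1!0!1!1!1!] = √(1/2)
  +(−1)^0/∏(0,1,1,0,1,0)! = 1  (running 1)
⟨..|..⟩ = √(1/2)·(1) = +0.707107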